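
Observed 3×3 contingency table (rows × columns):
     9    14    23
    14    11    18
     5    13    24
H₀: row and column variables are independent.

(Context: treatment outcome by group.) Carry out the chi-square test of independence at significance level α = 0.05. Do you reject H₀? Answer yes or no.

Row totals [46, 43, 42], col totals [28, 38, 65], n=131
χ² = (9−9.83)²/9.83 + (14−13.34)²/13.34 + (23−22.82)²/22.82 + (14−9.19)²/9.19 + (11−12.47)²/12.47 + (18−21.34)²/21.34 + (5−8.98)²/8.98 + (13−12.18)²/12.18 + (24−20.84)²/20.84 = 5.6120
df = 4
p-value (upper-tail) = 0.23005
At α=0.05: p ≥ α → fail to reject H₀

reject H₀: no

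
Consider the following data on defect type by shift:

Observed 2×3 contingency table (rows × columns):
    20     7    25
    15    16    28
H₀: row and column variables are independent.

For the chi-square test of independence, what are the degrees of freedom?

df = (r−1)(c−1) = (2−1)·(3−1) = 2

degrees of freedom = 2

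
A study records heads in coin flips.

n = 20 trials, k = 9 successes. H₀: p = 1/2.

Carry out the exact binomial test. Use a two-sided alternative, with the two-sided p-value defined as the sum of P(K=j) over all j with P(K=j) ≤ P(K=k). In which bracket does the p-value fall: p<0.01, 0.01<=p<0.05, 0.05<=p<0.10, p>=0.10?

p-value bracket: p>=0.10

Exact binomial: n=20, k=9, p₀=1/2=0.5000
P(X=j) = C(n,j)·p₀^j·(1−p₀)^(n−j); p = Σ P(X=j) over j with P(X=j) ≤ P(X=9)
p-value (two-sided) = 0.82380
→ bracket: p>=0.10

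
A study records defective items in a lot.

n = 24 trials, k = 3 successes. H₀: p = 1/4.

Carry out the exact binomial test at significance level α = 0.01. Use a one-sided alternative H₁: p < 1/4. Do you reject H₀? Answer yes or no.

reject H₀: no

Exact binomial: n=24, k=3, p₀=1/4=0.2500
P(X≤3) from Σ C(n,i)·p₀^i·(1−p₀)^(n−i)
p-value (one-sided, H₁ less) = 0.11502
At α=0.01: p ≥ α → fail to reject H₀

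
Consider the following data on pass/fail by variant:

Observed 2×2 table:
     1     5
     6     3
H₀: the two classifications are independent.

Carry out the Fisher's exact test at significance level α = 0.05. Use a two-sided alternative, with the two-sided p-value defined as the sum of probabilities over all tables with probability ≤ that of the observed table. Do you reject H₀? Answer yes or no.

reject H₀: no

Margins: r₁=6, r₂=9, c₁=7, c₂=8, n=15
p_obs = C(6,1)·C(9,6)/C(15,7); sum pmf over tables with pmf ≤ p_obs
p-value (two-sided) = 0.11888
At α=0.05: p ≥ α → fail to reject H₀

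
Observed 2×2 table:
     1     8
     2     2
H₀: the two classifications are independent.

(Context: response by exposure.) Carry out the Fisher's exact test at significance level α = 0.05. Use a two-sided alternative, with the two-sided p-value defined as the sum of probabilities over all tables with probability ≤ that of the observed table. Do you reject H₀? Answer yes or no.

Margins: r₁=9, r₂=4, c₁=3, c₂=10, n=13
p_obs = C(9,1)·C(4,2)/C(13,3); sum pmf over tables with pmf ≤ p_obs
p-value (two-sided) = 0.20280
At α=0.05: p ≥ α → fail to reject H₀

reject H₀: no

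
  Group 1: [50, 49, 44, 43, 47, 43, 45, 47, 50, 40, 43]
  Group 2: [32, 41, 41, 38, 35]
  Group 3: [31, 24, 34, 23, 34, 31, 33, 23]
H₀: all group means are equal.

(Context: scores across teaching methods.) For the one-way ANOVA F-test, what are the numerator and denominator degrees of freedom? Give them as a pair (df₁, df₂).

k = 3 groups, N = 24 total
df = (k−1, N−k) = (3−1, 24−3) = (2, 21)

degrees of freedom = [2, 21]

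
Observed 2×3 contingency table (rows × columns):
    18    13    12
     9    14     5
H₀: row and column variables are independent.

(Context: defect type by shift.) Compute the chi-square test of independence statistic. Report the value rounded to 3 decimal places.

test statistic = 2.879

Row totals [43, 28], col totals [27, 27, 17], n=71
χ² = (18−16.35)²/16.35 + (13−16.35)²/16.35 + (12−10.30)²/10.30 + (9−10.65)²/10.65 + (14−10.65)²/10.65 + (5−6.70)²/6.70 = 2.8789
df = 2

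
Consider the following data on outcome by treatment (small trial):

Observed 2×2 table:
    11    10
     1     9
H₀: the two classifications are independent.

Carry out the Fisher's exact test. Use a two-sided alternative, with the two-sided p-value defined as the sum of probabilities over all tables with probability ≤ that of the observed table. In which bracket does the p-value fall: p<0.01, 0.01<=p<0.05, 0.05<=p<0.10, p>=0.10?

Margins: r₁=21, r₂=10, c₁=12, c₂=19, n=31
p_obs = C(21,11)·C(10,1)/C(31,12); sum pmf over tables with pmf ≤ p_obs
p-value (two-sided) = 0.04638
→ bracket: 0.01<=p<0.05

p-value bracket: 0.01<=p<0.05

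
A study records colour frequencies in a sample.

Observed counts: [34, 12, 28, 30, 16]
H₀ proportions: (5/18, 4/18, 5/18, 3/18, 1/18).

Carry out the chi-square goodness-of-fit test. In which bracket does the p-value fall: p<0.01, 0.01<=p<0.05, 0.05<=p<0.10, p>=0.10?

p-value bracket: p<0.01

n = 120; E_i = n·p_i = [33.33, 26.67, 33.33, 20.00, 6.67]
χ² = (34−33.33)²/33.33 + (12−26.67)²/26.67 + (28−33.33)²/33.33 + (30−20.00)²/20.00 + (16−6.67)²/6.67 = 27.0000
df = 4
p-value (upper-tail) = 0.00002
→ bracket: p<0.01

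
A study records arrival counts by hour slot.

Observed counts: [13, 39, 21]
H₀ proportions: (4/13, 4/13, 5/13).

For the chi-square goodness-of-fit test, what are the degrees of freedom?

df = k − 1 = 3 − 1 = 2

degrees of freedom = 2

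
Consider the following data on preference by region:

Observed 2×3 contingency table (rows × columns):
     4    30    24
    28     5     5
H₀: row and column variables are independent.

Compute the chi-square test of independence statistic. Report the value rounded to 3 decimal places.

Row totals [58, 38], col totals [32, 35, 29], n=96
χ² = (4−19.33)²/19.33 + (30−21.15)²/21.15 + (24−17.52)²/17.52 + (28−12.67)²/12.67 + (5−13.85)²/13.85 + (5−11.48)²/11.48 = 46.1414
df = 2

test statistic = 46.141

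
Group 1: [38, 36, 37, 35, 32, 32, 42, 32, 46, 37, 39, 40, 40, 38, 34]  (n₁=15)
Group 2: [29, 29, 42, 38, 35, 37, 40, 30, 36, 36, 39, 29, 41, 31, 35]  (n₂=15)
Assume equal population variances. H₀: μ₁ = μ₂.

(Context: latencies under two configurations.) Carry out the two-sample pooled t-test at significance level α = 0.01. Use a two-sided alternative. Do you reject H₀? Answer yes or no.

x̄₁=37.200, s₁=3.950, n₁=15
x̄₂=35.133, s₂=4.549, n₂=15
s_p² = [14·3.950² + 14·4.549²]/28 = 18.1476
SE = √(s_p²·(1/15+1/15)) = 1.5555
t = (37.200−35.133)/1.5555 = 1.3286
df = 28
p-value (two-sided) = 0.19471
At α=0.01: p ≥ α → fail to reject H₀

reject H₀: no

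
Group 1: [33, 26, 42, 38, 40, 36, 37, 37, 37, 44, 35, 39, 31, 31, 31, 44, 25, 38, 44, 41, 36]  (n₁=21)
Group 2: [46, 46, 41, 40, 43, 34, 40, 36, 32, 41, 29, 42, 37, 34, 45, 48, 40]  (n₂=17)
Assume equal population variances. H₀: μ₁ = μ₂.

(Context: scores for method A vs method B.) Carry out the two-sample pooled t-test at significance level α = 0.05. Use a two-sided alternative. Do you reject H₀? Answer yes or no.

reject H₀: no

x̄₁=36.429, s₁=5.437, n₁=21
x̄₂=39.647, s₂=5.338, n₂=17
s_p² = [20·5.437² + 16·5.338²]/36 = 29.0840
SE = √(s_p²·(1/21+1/17)) = 1.7595
t = (36.429−39.647)/1.7595 = -1.8292
df = 36
p-value (two-sided) = 0.07566
At α=0.05: p ≥ α → fail to reject H₀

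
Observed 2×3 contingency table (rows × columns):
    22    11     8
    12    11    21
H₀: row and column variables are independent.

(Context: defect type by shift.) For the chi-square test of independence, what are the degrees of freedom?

degrees of freedom = 2

df = (r−1)(c−1) = (2−1)·(3−1) = 2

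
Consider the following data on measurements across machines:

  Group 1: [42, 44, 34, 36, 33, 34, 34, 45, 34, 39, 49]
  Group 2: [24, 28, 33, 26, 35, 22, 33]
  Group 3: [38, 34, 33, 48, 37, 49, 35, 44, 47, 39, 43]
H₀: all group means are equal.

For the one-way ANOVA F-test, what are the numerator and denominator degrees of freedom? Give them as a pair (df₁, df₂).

k = 3 groups, N = 29 total
df = (k−1, N−k) = (3−1, 29−3) = (2, 26)

degrees of freedom = [2, 26]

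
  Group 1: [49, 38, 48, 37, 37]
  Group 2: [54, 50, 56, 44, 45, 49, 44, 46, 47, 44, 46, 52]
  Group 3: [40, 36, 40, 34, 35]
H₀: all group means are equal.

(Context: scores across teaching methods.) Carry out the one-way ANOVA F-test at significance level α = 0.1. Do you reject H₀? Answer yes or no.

reject H₀: yes

Group means [41.80, 48.08, 37.00], grand mean 44.136
SSB = Σnᵢ(x̄ᵢ−x̄)² = 468.874; SSW = ΣΣ(x−x̄ᵢ)² = 369.717
MSB = 468.874/2 = 234.4371; MSW = 369.717/19 = 19.4588
F = MSB/MSW = 12.0479
df = (2, 19)
p-value (upper-tail) = 0.00042
At α=0.1: p < α → reject H₀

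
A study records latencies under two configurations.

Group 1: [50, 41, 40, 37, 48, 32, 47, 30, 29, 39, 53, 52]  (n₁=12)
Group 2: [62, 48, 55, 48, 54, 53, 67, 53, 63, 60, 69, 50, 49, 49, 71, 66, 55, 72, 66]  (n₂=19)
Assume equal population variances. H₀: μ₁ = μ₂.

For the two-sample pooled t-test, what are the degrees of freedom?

degrees of freedom = 29

df = n₁ + n₂ − 2 = 12 + 19 − 2 = 29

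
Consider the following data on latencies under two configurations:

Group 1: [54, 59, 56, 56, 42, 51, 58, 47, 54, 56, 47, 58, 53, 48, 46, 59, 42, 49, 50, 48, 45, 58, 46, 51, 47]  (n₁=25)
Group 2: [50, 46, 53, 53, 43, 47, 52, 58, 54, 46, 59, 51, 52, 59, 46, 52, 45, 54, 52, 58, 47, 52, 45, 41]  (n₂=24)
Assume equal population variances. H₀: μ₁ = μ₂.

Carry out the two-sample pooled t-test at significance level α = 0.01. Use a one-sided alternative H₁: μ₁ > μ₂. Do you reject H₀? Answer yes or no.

x̄₁=51.200, s₁=5.362, n₁=25
x̄₂=50.625, s₂=5.097, n₂=24
s_p² = [24·5.362² + 23·5.097²]/47 = 27.3963
SE = √(s_p²·(1/25+1/24)) = 1.4958
t = (51.200−50.625)/1.4958 = 0.3844
df = 47
p-value (one-sided, H₁ greater) = 0.35120
At α=0.01: p ≥ α → fail to reject H₀

reject H₀: no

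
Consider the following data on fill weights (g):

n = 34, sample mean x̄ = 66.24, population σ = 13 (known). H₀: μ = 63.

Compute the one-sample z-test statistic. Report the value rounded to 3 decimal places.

SE = σ/√n = 13/√34 = 2.2295
z = (x̄−μ₀)/SE = (66.24−63)/2.2295 = 1.4533

test statistic = 1.453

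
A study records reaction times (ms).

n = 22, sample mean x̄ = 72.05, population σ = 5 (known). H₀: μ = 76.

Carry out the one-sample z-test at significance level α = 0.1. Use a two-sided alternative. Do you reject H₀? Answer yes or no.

reject H₀: yes

SE = σ/√n = 5/√22 = 1.0660
z = (x̄−μ₀)/SE = (72.05−76)/1.0660 = -3.7054
p-value (two-sided) = 0.00021
At α=0.1: p < α → reject H₀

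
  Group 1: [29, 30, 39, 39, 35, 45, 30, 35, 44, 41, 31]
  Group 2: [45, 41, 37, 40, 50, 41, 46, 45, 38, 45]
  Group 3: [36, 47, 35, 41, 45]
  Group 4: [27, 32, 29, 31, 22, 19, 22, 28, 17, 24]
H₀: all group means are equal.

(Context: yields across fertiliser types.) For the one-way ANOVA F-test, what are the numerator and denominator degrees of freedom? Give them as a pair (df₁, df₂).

degrees of freedom = [3, 32]

k = 4 groups, N = 36 total
df = (k−1, N−k) = (4−1, 36−4) = (3, 32)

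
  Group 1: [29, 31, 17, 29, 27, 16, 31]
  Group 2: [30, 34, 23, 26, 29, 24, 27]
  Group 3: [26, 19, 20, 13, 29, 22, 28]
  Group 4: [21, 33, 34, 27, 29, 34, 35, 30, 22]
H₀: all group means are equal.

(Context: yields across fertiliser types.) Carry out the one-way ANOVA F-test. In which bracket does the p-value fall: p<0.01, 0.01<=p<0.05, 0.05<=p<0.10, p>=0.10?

Group means [25.71, 27.57, 22.43, 29.44], grand mean 26.500
SSB = Σnᵢ(x̄ᵢ−x̄)² = 206.421; SSW = ΣΣ(x−x̄ᵢ)² = 747.079
MSB = 206.421/3 = 68.8069; MSW = 747.079/26 = 28.7338
F = MSB/MSW = 2.3946
df = (3, 26)
p-value (upper-tail) = 0.09122
→ bracket: 0.05<=p<0.10

p-value bracket: 0.05<=p<0.10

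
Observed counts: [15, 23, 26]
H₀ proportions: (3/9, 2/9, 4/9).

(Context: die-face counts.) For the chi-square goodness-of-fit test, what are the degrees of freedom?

degrees of freedom = 2

df = k − 1 = 3 − 1 = 2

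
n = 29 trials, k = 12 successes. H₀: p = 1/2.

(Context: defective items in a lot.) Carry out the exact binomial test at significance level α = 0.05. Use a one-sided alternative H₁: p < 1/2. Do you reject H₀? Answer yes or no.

Exact binomial: n=29, k=12, p₀=1/2=0.5000
P(X≤12) from Σ C(n,i)·p₀^i·(1−p₀)^(n−i)
p-value (one-sided, H₁ less) = 0.22913
At α=0.05: p ≥ α → fail to reject H₀

reject H₀: no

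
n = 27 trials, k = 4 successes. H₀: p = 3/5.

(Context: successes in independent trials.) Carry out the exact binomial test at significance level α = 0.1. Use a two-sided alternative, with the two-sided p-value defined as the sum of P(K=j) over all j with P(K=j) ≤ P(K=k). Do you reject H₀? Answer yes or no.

Exact binomial: n=27, k=4, p₀=3/5=0.6000
P(X=j) = C(n,j)·p₀^j·(1−p₀)^(n−j); p = Σ P(X=j) over j with P(X=j) ≤ P(X=4)
p-value (two-sided) = 0.00000
At α=0.1: p < α → reject H₀

reject H₀: yes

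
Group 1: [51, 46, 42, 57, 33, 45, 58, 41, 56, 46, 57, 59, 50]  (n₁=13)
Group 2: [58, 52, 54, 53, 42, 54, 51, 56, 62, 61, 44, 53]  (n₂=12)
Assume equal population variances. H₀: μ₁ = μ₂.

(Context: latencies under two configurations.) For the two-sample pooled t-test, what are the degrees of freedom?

degrees of freedom = 23

df = n₁ + n₂ − 2 = 13 + 12 − 2 = 23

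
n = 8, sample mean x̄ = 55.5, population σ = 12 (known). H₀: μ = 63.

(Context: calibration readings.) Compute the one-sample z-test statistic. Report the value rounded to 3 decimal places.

test statistic = -1.768

SE = σ/√n = 12/√8 = 4.2426
z = (x̄−μ₀)/SE = (55.5−63)/4.2426 = -1.7678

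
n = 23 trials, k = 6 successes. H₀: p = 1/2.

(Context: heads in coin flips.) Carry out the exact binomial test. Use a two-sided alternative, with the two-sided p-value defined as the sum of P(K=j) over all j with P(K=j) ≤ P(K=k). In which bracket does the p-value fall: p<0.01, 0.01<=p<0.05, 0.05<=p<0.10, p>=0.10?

Exact binomial: n=23, k=6, p₀=1/2=0.5000
P(X=j) = C(n,j)·p₀^j·(1−p₀)^(n−j); p = Σ P(X=j) over j with P(X=j) ≤ P(X=6)
p-value (two-sided) = 0.03469
→ bracket: 0.01<=p<0.05

p-value bracket: 0.01<=p<0.05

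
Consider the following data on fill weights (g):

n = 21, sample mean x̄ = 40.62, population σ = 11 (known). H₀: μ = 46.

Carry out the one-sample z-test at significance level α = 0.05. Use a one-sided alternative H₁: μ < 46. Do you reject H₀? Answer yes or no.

reject H₀: yes

SE = σ/√n = 11/√21 = 2.4004
z = (x̄−μ₀)/SE = (40.62−46)/2.4004 = -2.2413
p-value (one-sided, H₁ less) = 0.01250
At α=0.05: p < α → reject H₀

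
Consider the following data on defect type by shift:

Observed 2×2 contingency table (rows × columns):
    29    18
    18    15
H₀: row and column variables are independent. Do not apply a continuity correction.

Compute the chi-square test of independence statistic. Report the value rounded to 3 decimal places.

test statistic = 0.410

Row totals [47, 33], col totals [47, 33], n=80
χ² = (29−27.61)²/27.61 + (18−19.39)²/19.39 + (18−19.39)²/19.39 + (15−13.61)²/13.61 = 0.4097
df = 1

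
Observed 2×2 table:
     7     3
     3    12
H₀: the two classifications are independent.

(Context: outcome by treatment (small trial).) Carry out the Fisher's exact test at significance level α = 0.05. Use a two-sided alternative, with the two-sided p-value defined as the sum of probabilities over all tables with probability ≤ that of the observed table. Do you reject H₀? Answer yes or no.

Margins: r₁=10, r₂=15, c₁=10, c₂=15, n=25
p_obs = C(10,7)·C(15,3)/C(25,10); sum pmf over tables with pmf ≤ p_obs
p-value (two-sided) = 0.03443
At α=0.05: p < α → reject H₀

reject H₀: yes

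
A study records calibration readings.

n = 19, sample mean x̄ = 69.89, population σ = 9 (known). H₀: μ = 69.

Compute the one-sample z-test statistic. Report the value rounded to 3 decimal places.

SE = σ/√n = 9/√19 = 2.0647
z = (x̄−μ₀)/SE = (69.89−69)/2.0647 = 0.4310

test statistic = 0.431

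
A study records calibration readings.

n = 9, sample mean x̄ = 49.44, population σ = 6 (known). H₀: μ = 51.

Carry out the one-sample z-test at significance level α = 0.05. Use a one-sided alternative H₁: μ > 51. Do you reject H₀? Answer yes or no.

reject H₀: no

SE = σ/√n = 6/√9 = 2.0000
z = (x̄−μ₀)/SE = (49.44−51)/2.0000 = -0.7800
p-value (one-sided, H₁ greater) = 0.78230
At α=0.05: p ≥ α → fail to reject H₀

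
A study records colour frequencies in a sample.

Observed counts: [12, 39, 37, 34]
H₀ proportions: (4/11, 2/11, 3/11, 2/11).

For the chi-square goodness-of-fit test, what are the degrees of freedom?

degrees of freedom = 3

df = k − 1 = 4 − 1 = 3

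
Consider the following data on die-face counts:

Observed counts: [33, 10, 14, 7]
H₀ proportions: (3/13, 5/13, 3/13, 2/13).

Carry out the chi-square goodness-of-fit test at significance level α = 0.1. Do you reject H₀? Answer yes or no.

reject H₀: yes

n = 64; E_i = n·p_i = [14.77, 24.62, 14.77, 9.85]
χ² = (33−14.77)²/14.77 + (10−24.62)²/24.62 + (14−14.77)²/14.77 + (7−9.85)²/9.85 = 32.0443
df = 3
p-value (upper-tail) = 0.00000
At α=0.1: p < α → reject H₀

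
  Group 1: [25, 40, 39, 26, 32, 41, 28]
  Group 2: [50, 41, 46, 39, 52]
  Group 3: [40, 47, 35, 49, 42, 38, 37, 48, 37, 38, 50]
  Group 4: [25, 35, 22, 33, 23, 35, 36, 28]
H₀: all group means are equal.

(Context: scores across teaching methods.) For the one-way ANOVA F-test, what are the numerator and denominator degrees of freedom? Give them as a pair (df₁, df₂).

degrees of freedom = [3, 27]

k = 4 groups, N = 31 total
df = (k−1, N−k) = (4−1, 31−4) = (3, 27)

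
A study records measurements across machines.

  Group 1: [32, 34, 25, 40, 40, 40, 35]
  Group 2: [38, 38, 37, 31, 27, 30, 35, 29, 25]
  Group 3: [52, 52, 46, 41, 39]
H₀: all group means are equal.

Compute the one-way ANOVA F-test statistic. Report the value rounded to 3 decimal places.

Group means [35.14, 32.22, 46.00], grand mean 36.476
SSB = Σnᵢ(x̄ᵢ−x̄)² = 628.825; SSW = ΣΣ(x−x̄ᵢ)² = 524.413
MSB = 628.825/2 = 314.4127; MSW = 524.413/18 = 29.1340
F = MSB/MSW = 10.7919
df = (2, 18)

test statistic = 10.792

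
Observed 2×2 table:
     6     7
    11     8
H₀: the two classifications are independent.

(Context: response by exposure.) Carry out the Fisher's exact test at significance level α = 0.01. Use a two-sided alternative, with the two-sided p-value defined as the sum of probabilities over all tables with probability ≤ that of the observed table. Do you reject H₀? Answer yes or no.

reject H₀: no

Margins: r₁=13, r₂=19, c₁=17, c₂=15, n=32
p_obs = C(13,6)·C(19,11)/C(32,17); sum pmf over tables with pmf ≤ p_obs
p-value (two-sided) = 0.71979
At α=0.01: p ≥ α → fail to reject H₀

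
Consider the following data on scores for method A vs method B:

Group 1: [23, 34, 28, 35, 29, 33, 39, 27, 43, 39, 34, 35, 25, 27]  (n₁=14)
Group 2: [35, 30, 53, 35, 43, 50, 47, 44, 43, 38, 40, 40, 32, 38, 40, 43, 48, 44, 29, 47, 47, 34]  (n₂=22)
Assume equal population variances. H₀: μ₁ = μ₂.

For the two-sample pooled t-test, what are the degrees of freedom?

df = n₁ + n₂ − 2 = 14 + 22 − 2 = 34

degrees of freedom = 34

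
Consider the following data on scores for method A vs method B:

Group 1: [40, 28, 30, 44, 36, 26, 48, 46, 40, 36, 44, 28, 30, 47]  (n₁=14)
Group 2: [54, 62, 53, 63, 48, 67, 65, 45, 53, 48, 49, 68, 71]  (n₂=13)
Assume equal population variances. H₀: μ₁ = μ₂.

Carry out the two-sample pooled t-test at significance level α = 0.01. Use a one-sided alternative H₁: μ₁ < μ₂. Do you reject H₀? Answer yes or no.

x̄₁=37.357, s₁=7.841, n₁=14
x̄₂=57.385, s₂=8.903, n₂=13
s_p² = [13·7.841² + 12·8.903²]/25 = 70.0116
SE = √(s_p²·(1/14+1/13)) = 3.2228
t = (37.357−57.385)/3.2228 = -6.2143
df = 25
p-value (one-sided, H₁ less) = 0.00000
At α=0.01: p < α → reject H₀

reject H₀: yes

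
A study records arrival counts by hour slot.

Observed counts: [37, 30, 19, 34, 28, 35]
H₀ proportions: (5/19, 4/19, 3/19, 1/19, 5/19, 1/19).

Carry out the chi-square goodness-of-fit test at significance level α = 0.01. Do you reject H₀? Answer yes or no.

n = 183; E_i = n·p_i = [48.16, 38.53, 28.89, 9.63, 48.16, 9.63]
χ² = (37−48.16)²/48.16 + (30−38.53)²/38.53 + (19−28.89)²/28.89 + (34−9.63)²/9.63 + (28−48.16)²/48.16 + (35−9.63)²/9.63 = 144.7690
df = 5
p-value (upper-tail) = 0.00000
At α=0.01: p < α → reject H₀

reject H₀: yes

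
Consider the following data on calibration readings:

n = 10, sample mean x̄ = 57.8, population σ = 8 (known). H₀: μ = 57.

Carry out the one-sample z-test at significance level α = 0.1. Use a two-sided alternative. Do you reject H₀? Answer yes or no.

SE = σ/√n = 8/√10 = 2.5298
z = (x̄−μ₀)/SE = (57.8−57)/2.5298 = 0.3162
p-value (two-sided) = 0.75183
At α=0.1: p ≥ α → fail to reject H₀

reject H₀: no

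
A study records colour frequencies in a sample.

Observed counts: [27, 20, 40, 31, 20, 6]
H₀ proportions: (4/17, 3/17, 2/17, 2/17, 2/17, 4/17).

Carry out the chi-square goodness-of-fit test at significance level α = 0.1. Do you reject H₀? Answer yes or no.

n = 144; E_i = n·p_i = [33.88, 25.41, 16.94, 16.94, 16.94, 33.88]
χ² = (27−33.88)²/33.88 + (20−25.41)²/25.41 + (40−16.94)²/16.94 + (31−16.94)²/16.94 + (20−16.94)²/16.94 + (6−33.88)²/33.88 = 69.1001
df = 5
p-value (upper-tail) = 0.00000
At α=0.1: p < α → reject H₀

reject H₀: yes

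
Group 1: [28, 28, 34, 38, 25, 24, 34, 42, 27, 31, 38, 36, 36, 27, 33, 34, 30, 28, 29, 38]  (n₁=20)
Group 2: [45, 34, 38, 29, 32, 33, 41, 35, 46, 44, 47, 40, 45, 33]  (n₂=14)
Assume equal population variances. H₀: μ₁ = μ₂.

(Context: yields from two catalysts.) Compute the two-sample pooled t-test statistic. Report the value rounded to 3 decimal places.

test statistic = -3.527

x̄₁=32.000, s₁=5.016, n₁=20
x̄₂=38.714, s₂=6.057, n₂=14
s_p² = [19·5.016² + 13·6.057²]/32 = 29.8393
SE = √(s_p²·(1/20+1/14)) = 1.9035
t = (32.000−38.714)/1.9035 = -3.5273
df = 32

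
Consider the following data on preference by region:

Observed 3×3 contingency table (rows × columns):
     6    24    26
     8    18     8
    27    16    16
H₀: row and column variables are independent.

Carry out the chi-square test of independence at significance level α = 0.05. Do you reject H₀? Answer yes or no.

Row totals [56, 34, 59], col totals [41, 58, 50], n=149
χ² = (6−15.41)²/15.41 + (24−21.80)²/21.80 + (26−18.79)²/18.79 + (8−9.36)²/9.36 + (18−13.23)²/13.23 + (8−11.41)²/11.41 + (27−16.23)²/16.23 + (16−22.97)²/22.97 + (16−19.80)²/19.80 = 21.6438
df = 4
p-value (upper-tail) = 0.00024
At α=0.05: p < α → reject H₀

reject H₀: yes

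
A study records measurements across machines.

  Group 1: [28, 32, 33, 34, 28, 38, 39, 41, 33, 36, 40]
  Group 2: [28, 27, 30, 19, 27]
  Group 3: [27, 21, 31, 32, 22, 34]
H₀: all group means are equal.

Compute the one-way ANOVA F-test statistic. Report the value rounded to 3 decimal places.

Group means [34.73, 26.20, 27.83], grand mean 30.909
SSB = Σnᵢ(x̄ᵢ−x̄)² = 328.003; SSW = ΣΣ(x−x̄ᵢ)² = 419.815
MSB = 328.003/2 = 164.0015; MSW = 419.815/19 = 22.0955
F = MSB/MSW = 7.4224
df = (2, 19)

test statistic = 7.422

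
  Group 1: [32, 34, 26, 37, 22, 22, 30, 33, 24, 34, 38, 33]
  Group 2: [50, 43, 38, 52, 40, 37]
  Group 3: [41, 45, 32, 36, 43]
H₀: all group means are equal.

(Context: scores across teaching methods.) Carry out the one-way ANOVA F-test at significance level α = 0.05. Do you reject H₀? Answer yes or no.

reject H₀: yes

Group means [30.42, 43.33, 39.40], grand mean 35.739
SSB = Σnᵢ(x̄ᵢ−x̄)² = 752.985; SSW = ΣΣ(x−x̄ᵢ)² = 657.450
MSB = 752.985/2 = 376.4924; MSW = 657.450/20 = 32.8725
F = MSB/MSW = 11.4531
df = (2, 20)
p-value (upper-tail) = 0.00048
At α=0.05: p < α → reject H₀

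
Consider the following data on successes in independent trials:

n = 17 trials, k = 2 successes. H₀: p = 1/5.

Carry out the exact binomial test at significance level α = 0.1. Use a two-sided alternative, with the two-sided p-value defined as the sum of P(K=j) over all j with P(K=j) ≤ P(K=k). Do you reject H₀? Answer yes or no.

reject H₀: no

Exact binomial: n=17, k=2, p₀=1/5=0.2000
P(X=j) = C(n,j)·p₀^j·(1−p₀)^(n−j); p = Σ P(X=j) over j with P(X=j) ≤ P(X=2)
p-value (two-sided) = 0.55140
At α=0.1: p ≥ α → fail to reject H₀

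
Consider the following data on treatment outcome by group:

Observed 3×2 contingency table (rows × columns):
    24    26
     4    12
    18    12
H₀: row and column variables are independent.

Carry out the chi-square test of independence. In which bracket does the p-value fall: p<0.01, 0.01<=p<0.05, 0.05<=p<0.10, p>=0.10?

p-value bracket: 0.05<=p<0.10

Row totals [50, 16, 30], col totals [46, 50], n=96
χ² = (24−23.96)²/23.96 + (26−26.04)²/26.04 + (4−7.67)²/7.67 + (12−8.33)²/8.33 + (18−14.38)²/14.38 + (12−15.62)²/15.62 = 5.1222
df = 2
p-value (upper-tail) = 0.07722
→ bracket: 0.05<=p<0.10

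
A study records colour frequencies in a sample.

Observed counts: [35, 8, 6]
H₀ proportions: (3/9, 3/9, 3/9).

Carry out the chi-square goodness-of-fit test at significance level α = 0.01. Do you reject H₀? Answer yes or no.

reject H₀: yes

n = 49; E_i = n·p_i = [16.33, 16.33, 16.33]
χ² = (35−16.33)²/16.33 + (8−16.33)²/16.33 + (6−16.33)²/16.33 = 32.1224
df = 2
p-value (upper-tail) = 0.00000
At α=0.01: p < α → reject H₀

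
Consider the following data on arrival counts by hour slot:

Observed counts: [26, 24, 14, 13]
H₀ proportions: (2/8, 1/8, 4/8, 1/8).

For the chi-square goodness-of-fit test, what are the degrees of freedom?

degrees of freedom = 3

df = k − 1 = 4 − 1 = 3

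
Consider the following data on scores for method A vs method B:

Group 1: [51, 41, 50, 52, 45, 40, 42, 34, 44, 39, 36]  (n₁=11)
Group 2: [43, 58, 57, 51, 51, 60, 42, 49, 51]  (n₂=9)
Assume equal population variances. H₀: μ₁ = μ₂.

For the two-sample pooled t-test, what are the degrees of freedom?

df = n₁ + n₂ − 2 = 11 + 9 − 2 = 18

degrees of freedom = 18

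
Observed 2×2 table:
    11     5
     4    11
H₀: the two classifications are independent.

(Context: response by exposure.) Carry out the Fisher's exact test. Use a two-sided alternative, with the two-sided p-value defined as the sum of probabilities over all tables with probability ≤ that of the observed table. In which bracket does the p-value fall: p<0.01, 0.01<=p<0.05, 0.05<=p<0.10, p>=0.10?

p-value bracket: 0.01<=p<0.05

Margins: r₁=16, r₂=15, c₁=15, c₂=16, n=31
p_obs = C(16,11)·C(15,4)/C(31,15); sum pmf over tables with pmf ≤ p_obs
p-value (two-sided) = 0.03195
→ bracket: 0.01<=p<0.05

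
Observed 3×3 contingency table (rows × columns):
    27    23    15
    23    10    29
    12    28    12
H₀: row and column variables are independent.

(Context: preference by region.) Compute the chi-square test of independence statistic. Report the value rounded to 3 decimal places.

Row totals [65, 62, 52], col totals [62, 61, 56], n=179
χ² = (27−22.51)²/22.51 + (23−22.15)²/22.15 + (15−20.34)²/20.34 + (23−21.47)²/21.47 + (10−21.13)²/21.13 + (29−19.40)²/19.40 + (12−18.01)²/18.01 + (28−17.72)²/17.72 + (12−16.27)²/16.27 = 22.1394
df = 4

test statistic = 22.139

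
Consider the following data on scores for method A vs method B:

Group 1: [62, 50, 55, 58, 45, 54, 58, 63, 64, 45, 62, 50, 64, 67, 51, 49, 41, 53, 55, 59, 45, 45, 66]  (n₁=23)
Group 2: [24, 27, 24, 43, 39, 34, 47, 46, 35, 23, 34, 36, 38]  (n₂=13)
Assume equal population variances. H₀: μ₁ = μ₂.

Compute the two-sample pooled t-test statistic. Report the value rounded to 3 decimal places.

x̄₁=54.826, s₁=7.762, n₁=23
x̄₂=34.615, s₂=8.191, n₂=13
s_p² = [22·7.762² + 12·8.191²]/34 = 62.6583
SE = √(s_p²·(1/23+1/13)) = 2.7467
t = (54.826−34.615)/2.7467 = 7.3583
df = 34

test statistic = 7.358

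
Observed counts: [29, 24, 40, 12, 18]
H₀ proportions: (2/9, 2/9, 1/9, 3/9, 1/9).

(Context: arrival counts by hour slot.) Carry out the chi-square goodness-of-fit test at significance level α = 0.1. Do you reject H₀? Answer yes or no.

reject H₀: yes

n = 123; E_i = n·p_i = [27.33, 27.33, 13.67, 41.00, 13.67]
χ² = (29−27.33)²/27.33 + (24−27.33)²/27.33 + (40−13.67)²/13.67 + (12−41.00)²/41.00 + (18−13.67)²/13.67 = 73.1341
df = 4
p-value (upper-tail) = 0.00000
At α=0.1: p < α → reject H₀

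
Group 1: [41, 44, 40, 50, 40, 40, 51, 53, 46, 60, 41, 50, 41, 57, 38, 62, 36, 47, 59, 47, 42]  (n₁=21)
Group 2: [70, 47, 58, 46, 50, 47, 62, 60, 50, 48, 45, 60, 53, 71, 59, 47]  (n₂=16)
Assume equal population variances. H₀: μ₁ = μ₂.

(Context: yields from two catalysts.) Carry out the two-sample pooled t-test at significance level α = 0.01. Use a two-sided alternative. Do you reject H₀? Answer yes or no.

x̄₁=46.905, s₁=7.745, n₁=21
x̄₂=54.562, s₂=8.477, n₂=16
s_p² = [20·7.745² + 15·8.477²]/35 = 65.0785
SE = √(s_p²·(1/21+1/16)) = 2.6770
t = (46.905−54.562)/2.6770 = -2.8606
df = 35
p-value (two-sided) = 0.00709
At α=0.01: p < α → reject H₀

reject H₀: yes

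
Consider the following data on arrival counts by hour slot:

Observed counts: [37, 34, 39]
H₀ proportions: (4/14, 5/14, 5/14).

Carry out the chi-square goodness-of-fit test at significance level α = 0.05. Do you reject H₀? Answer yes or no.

n = 110; E_i = n·p_i = [31.43, 39.29, 39.29]
χ² = (37−31.43)²/31.43 + (34−39.29)²/39.29 + (39−39.29)²/39.29 = 1.7009
df = 2
p-value (upper-tail) = 0.42722
At α=0.05: p ≥ α → fail to reject H₀

reject H₀: no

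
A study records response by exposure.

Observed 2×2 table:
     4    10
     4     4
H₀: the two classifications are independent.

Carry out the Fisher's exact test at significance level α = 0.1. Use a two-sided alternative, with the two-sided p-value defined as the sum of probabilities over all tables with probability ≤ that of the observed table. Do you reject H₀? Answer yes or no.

reject H₀: no

Margins: r₁=14, r₂=8, c₁=8, c₂=14, n=22
p_obs = C(14,4)·C(8,4)/C(22,8); sum pmf over tables with pmf ≤ p_obs
p-value (two-sided) = 0.38645
At α=0.1: p ≥ α → fail to reject H₀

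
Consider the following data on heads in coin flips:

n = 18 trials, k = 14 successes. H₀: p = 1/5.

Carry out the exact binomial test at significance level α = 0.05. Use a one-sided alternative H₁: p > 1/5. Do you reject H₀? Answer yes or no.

Exact binomial: n=18, k=14, p₀=1/5=0.2000
P(X≥14) from Σ C(n,i)·p₀^i·(1−p₀)^(n−i)
p-value (one-sided, H₁ greater) = 0.00000
At α=0.05: p < α → reject H₀

reject H₀: yes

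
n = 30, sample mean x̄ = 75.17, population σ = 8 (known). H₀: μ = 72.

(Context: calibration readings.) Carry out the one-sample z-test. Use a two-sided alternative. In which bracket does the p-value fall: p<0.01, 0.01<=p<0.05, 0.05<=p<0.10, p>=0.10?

SE = σ/√n = 8/√30 = 1.4606
z = (x̄−μ₀)/SE = (75.17−72)/1.4606 = 2.1704
p-value (two-sided) = 0.02998
→ bracket: 0.01<=p<0.05

p-value bracket: 0.01<=p<0.05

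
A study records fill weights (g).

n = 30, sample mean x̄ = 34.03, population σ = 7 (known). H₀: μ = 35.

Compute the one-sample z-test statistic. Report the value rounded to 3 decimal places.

test statistic = -0.759

SE = σ/√n = 7/√30 = 1.2780
z = (x̄−μ₀)/SE = (34.03−35)/1.2780 = -0.7590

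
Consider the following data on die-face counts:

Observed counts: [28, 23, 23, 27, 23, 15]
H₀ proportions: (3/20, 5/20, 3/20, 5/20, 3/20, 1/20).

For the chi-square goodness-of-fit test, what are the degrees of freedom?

df = k − 1 = 6 − 1 = 5

degrees of freedom = 5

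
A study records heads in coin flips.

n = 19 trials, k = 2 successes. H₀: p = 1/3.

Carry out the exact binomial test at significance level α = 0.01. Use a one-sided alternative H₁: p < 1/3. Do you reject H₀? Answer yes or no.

reject H₀: no

Exact binomial: n=19, k=2, p₀=1/3=0.3333
P(X≤2) from Σ C(n,i)·p₀^i·(1−p₀)^(n−i)
p-value (one-sided, H₁ less) = 0.02402
At α=0.01: p ≥ α → fail to reject H₀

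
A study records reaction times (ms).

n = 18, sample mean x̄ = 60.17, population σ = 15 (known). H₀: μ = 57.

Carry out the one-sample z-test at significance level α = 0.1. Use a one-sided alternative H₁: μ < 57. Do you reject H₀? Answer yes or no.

SE = σ/√n = 15/√18 = 3.5355
z = (x̄−μ₀)/SE = (60.17−57)/3.5355 = 0.8966
p-value (one-sided, H₁ less) = 0.81504
At α=0.1: p ≥ α → fail to reject H₀

reject H₀: no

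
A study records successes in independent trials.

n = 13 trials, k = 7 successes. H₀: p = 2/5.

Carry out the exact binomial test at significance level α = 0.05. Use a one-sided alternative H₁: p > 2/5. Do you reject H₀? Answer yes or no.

reject H₀: no

Exact binomial: n=13, k=7, p₀=2/5=0.4000
P(X≥7) from Σ C(n,i)·p₀^i·(1−p₀)^(n−i)
p-value (one-sided, H₁ greater) = 0.22884
At α=0.05: p ≥ α → fail to reject H₀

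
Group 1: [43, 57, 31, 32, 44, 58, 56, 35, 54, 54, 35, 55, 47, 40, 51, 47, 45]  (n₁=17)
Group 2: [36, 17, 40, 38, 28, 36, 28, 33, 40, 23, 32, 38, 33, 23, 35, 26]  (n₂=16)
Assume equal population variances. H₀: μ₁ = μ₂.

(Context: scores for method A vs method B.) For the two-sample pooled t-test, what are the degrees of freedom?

df = n₁ + n₂ − 2 = 17 + 16 − 2 = 31

degrees of freedom = 31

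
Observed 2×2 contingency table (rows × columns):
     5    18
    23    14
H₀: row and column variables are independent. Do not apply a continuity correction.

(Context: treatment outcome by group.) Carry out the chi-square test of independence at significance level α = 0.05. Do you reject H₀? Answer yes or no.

Row totals [23, 37], col totals [28, 32], n=60
χ² = (5−10.73)²/10.73 + (18−12.27)²/12.27 + (23−17.27)²/17.27 + (14−19.73)²/19.73 = 9.3117
df = 1
p-value (upper-tail) = 0.00228
At α=0.05: p < α → reject H₀

reject H₀: yes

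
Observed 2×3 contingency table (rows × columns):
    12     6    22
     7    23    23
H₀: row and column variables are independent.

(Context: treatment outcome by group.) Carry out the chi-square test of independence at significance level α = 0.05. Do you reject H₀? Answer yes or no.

reject H₀: yes

Row totals [40, 53], col totals [19, 29, 45], n=93
χ² = (12−8.17)²/8.17 + (6−12.47)²/12.47 + (22−19.35)²/19.35 + (7−10.83)²/10.83 + (23−16.53)²/16.53 + (23−25.65)²/25.65 = 9.6754
df = 2
p-value (upper-tail) = 0.00793
At α=0.05: p < α → reject H₀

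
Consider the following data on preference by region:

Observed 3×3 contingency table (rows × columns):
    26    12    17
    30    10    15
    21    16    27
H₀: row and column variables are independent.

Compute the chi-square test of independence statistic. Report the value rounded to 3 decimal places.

test statistic = 6.106

Row totals [55, 55, 64], col totals [77, 38, 59], n=174
χ² = (26−24.34)²/24.34 + (12−12.01)²/12.01 + (17−18.65)²/18.65 + (30−24.34)²/24.34 + (10−12.01)²/12.01 + (15−18.65)²/18.65 + (21−28.32)²/28.32 + (16−13.98)²/13.98 + (27−21.70)²/21.70 = 6.1064
df = 4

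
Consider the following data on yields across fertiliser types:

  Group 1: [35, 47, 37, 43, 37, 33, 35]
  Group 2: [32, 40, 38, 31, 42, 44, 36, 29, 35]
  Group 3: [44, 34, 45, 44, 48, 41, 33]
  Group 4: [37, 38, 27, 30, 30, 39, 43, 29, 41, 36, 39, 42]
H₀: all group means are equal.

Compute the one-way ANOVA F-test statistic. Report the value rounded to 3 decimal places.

Group means [38.14, 36.33, 41.29, 35.92], grand mean 37.543
SSB = Σnᵢ(x̄ᵢ−x̄)² = 145.483; SSW = ΣΣ(x−x̄ᵢ)² = 891.202
MSB = 145.483/3 = 48.4944; MSW = 891.202/31 = 28.7485
F = MSB/MSW = 1.6869
df = (3, 31)

test statistic = 1.687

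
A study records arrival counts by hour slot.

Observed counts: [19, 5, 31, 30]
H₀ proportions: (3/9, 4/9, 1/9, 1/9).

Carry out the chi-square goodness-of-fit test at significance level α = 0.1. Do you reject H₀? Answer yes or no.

n = 85; E_i = n·p_i = [28.33, 37.78, 9.44, 9.44]
χ² = (19−28.33)²/28.33 + (5−37.78)²/37.78 + (31−9.44)²/9.44 + (30−9.44)²/9.44 = 125.4500
df = 3
p-value (upper-tail) = 0.00000
At α=0.1: p < α → reject H₀

reject H₀: yes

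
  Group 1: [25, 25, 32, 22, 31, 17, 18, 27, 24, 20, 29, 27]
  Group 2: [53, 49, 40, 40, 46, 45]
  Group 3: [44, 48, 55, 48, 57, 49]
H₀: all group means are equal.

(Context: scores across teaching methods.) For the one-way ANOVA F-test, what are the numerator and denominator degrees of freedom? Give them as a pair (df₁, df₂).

k = 3 groups, N = 24 total
df = (k−1, N−k) = (3−1, 24−3) = (2, 21)

degrees of freedom = [2, 21]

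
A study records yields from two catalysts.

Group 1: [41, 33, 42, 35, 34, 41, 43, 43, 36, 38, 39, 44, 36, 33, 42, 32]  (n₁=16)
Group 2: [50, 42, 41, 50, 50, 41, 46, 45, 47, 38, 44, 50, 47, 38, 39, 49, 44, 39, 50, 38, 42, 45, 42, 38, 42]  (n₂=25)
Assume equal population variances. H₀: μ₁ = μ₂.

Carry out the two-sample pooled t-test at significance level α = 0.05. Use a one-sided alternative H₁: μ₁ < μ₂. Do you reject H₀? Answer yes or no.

reject H₀: yes

x̄₁=38.250, s₁=4.123, n₁=16
x̄₂=43.880, s₂=4.362, n₂=25
s_p² = [15·4.123² + 24·4.362²]/39 = 18.2472
SE = √(s_p²·(1/16+1/25)) = 1.3676
t = (38.250−43.880)/1.3676 = -4.1167
df = 39
p-value (one-sided, H₁ less) = 0.00010
At α=0.05: p < α → reject H₀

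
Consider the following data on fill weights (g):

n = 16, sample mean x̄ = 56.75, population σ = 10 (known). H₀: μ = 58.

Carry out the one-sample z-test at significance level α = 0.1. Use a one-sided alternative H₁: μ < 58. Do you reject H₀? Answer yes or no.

SE = σ/√n = 10/√16 = 2.5000
z = (x̄−μ₀)/SE = (56.75−58)/2.5000 = -0.5000
p-value (one-sided, H₁ less) = 0.30854
At α=0.1: p ≥ α → fail to reject H₀

reject H₀: no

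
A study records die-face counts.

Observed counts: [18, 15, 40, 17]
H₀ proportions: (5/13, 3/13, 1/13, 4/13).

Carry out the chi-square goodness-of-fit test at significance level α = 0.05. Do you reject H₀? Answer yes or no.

reject H₀: yes

n = 90; E_i = n·p_i = [34.62, 20.77, 6.92, 27.69]
χ² = (18−34.62)²/34.62 + (15−20.77)²/20.77 + (40−6.92)²/6.92 + (17−27.69)²/27.69 = 171.7406
df = 3
p-value (upper-tail) = 0.00000
At α=0.05: p < α → reject H₀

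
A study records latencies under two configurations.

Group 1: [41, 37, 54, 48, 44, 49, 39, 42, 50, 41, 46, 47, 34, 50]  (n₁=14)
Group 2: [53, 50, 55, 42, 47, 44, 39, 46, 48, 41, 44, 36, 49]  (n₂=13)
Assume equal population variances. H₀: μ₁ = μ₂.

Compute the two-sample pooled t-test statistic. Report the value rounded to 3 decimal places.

test statistic = -0.589

x̄₁=44.429, s₁=5.680, n₁=14
x̄₂=45.692, s₂=5.453, n₂=13
s_p² = [13·5.680² + 12·5.453²]/25 = 31.0479
SE = √(s_p²·(1/14+1/13)) = 2.1462
t = (44.429−45.692)/2.1462 = -0.5888
df = 25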